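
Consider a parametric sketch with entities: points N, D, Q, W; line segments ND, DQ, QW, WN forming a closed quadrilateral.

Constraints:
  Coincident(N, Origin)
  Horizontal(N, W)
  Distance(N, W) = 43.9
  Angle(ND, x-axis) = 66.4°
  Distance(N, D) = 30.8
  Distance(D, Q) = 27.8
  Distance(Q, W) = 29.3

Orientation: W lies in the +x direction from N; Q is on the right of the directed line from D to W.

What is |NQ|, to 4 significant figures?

14.61

N is at the origin; NW is horizontal with |NW| = 43.9 and W in +x, so W = (43.9, 0). ND runs at 66.4° with |ND| = 30.8, so D = (12.33, 28.22). Q is determined by |DQ| = 27.8 and |QW| = 29.3 together: it lies at the intersection of circle(D, 27.8) and circle(W, 29.3). With |DW| = 42.35, the foot of the radical line on DW is 20.16 from D and the perpendicular offset is √(27.8² − 20.16²) = 19.14. Taking the right-of-DW solution: Q = (14.60, 0.5171).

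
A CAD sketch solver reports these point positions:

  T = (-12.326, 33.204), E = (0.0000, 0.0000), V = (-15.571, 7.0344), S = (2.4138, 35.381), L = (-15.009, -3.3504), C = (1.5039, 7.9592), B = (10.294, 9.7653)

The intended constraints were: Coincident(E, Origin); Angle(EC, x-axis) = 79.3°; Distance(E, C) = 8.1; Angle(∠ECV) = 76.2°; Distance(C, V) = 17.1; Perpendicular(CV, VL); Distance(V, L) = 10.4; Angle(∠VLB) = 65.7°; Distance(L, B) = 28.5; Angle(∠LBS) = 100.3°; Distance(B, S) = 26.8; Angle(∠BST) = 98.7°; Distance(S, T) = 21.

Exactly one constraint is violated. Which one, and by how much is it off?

Distance(S, T) = 21 — off by 6.10.

E = (0.00, 0.00) ✓; EC at 79.30° ✓; |EC| = 8.100 ✓; ∠ECV = 76.20° ✓; |CV| = 17.10 ✓; ∠(CV, VL) = 90.00° ✓; |VL| = 10.40 ✓; ∠VLB = 65.70° ✓; |LB| = 28.50 ✓; ∠LBS = 100.3° ✓; |BS| = 26.80 ✓; ∠BST = 98.70° ✓; |ST| = 14.90 ✗.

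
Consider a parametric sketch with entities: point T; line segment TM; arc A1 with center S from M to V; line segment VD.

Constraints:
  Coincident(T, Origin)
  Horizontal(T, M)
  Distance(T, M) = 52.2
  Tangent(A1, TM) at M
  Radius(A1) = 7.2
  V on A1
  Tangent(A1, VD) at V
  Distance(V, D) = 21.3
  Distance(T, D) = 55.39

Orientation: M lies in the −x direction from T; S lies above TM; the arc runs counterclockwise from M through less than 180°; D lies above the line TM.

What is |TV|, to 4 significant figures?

45.72

T is at the origin; T and M share the same y with |TM| = 52.2 and M on the −x side, so M = (-52.20, 0.000). A1 meets TM tangentially, so SM is at right angles to TM, so S = M + (0, 7.2) = (-52.20, 7.200). Since SV ⟂ VD (tangency), |SD| = √(7.2² + 21.3²) = 22.48 regardless of where V sits on A1. So D lies on both circle(T, 55.39) and circle(S, 22.48); the above-TM intersection is D = (-47.13, 29.10). V is the foot of the tangent from D: V = (-45.03, 7.907).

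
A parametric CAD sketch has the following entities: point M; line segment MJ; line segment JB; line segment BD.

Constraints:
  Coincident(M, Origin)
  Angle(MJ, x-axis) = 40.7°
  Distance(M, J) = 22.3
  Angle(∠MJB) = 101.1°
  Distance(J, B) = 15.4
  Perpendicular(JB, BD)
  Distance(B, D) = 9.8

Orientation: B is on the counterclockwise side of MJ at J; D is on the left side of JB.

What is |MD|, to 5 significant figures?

23.105

M is at the origin; MJ runs at 40.7° with length 22.3, so J = 22.3·(cos 40.7°, sin 40.7°) = (16.906, 14.542). ∠MJB = 101.1°, so JB runs at 40.7° + (180° − 101.1°) = 119.60° from the x-axis; with |JB| = 15.4, B = J + 15.4·(cos 119.60°, sin 119.60°) = (9.2997, 27.932). JB is perpendicular to BD; with |BD| = 9.8 on the left of JB, D = B + 9.8·(-0.86949, -0.49394) = (0.77864, 23.091). Then |MD| = |D − M| = 23.105.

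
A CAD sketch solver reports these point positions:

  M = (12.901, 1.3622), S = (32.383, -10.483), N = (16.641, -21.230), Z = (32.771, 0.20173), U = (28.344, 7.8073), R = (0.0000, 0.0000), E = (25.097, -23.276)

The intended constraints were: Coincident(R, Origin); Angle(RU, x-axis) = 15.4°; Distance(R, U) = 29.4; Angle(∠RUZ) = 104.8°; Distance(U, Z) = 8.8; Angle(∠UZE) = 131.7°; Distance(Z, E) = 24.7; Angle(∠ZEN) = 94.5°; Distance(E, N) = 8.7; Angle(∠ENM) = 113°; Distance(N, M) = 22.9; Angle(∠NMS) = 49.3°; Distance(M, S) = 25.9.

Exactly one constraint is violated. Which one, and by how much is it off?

Distance(M, S) = 25.9 — off by 3.10.

R = (0.00, 0.00) ✓; RU at 15.40° ✓; |RU| = 29.40 ✓; ∠RUZ = 104.8° ✓; |UZ| = 8.800 ✓; ∠UZE = 131.7° ✓; |ZE| = 24.70 ✓; ∠ZEN = 94.50° ✓; |EN| = 8.700 ✓; ∠ENM = 113.0° ✓; |NM| = 22.90 ✓; ∠NMS = 49.30° ✓; |MS| = 22.80 ✗.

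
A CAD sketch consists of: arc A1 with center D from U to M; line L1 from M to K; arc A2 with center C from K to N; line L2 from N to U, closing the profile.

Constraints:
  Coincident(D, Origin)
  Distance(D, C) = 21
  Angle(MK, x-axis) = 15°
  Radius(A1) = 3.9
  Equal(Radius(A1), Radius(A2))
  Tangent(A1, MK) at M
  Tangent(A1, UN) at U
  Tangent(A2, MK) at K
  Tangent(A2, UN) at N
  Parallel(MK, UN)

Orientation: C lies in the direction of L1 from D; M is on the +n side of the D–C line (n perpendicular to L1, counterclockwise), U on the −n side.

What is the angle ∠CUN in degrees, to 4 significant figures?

10.52°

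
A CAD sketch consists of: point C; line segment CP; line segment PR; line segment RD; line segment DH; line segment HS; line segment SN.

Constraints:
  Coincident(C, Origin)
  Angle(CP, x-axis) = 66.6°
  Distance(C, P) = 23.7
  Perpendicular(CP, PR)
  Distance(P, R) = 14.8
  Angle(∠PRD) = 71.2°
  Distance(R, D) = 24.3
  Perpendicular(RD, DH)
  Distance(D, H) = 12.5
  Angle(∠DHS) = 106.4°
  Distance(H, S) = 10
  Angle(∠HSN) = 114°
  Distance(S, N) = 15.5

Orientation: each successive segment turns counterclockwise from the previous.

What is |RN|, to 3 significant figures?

5.84

∠DHS = 106.4° gives HS at 69.0° from the x-axis; with |HS| = 10.0, S = (9.92, 11.7). ∠HSN = 114.0° gives SN at 135° from the x-axis; with |SN| = 15.5, N = (-1.04, 22.7). Then |RN| = |N − R| = 5.84.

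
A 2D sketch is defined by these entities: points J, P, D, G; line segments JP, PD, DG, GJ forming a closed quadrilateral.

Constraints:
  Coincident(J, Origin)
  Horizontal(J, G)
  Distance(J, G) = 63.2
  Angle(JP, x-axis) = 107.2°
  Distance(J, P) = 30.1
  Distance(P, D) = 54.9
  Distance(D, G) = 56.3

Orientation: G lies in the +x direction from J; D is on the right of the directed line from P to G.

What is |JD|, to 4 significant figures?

25.01

Checks: |JG| = 63.20 ✓; |JP| = 30.10 ✓; |PD| = 54.90 ✓; |DG| = 56.30 ✓.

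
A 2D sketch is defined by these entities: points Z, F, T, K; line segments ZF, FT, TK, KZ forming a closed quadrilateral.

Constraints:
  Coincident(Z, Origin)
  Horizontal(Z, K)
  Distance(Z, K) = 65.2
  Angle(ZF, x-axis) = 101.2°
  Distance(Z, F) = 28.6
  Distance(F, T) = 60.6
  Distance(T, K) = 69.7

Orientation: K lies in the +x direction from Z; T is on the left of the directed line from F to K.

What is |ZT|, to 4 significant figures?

77.94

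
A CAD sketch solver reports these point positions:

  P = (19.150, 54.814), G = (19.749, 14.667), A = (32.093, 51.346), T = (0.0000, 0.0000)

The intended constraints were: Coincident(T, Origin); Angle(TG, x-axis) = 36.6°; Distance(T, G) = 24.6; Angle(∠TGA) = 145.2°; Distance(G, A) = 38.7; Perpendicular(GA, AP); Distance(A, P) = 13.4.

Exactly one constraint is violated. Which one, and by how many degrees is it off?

Perpendicular(GA, AP) — off by 3.60°.

T = (0.00, 0.00) ✓; TG at 36.60° ✓; |TG| = 24.60 ✓; ∠TGA = 145.2° ✓; |GA| = 38.70 ✓; ∠(GA, AP) = 93.60° ✗; |AP| = 13.40 ✓.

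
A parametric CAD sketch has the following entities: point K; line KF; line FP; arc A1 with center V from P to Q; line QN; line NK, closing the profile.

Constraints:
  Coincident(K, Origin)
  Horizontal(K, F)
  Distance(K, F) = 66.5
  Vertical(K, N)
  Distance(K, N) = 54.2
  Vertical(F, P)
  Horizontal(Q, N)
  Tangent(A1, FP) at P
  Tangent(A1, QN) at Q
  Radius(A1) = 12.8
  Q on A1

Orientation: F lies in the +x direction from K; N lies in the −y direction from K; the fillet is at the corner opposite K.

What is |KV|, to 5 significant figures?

67.806

K is at the origin; KF is horizontal with |KF| = 66.5 and F on the +x side, so F = (66.500, 0.0000). KN is vertical with |KN| = 54.2 and N on the −y side, so N = (0.0000, -54.200). The virtual corner opposite K is at (66.500, -54.200). A1 meets FP tangentially, so VP is at right angles to FP and A1 meets QN tangentially, so VQ is at right angles to QN, with radius 12.8, so the center V sits 12.8 in from both sides at V = (53.700, -41.400). Then |KV| = |V − K| = 67.806.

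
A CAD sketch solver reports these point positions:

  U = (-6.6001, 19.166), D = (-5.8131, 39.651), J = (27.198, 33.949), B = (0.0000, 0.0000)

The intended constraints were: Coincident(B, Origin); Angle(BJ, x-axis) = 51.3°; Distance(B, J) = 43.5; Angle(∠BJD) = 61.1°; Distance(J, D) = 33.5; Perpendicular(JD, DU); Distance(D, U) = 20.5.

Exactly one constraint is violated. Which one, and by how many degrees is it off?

Perpendicular(JD, DU) — off by 7.60°.

B = (0.00, 0.00) ✓; BJ at 51.30° ✓; |BJ| = 43.50 ✓; ∠BJD = 61.10° ✓; |JD| = 33.50 ✓; ∠(JD, DU) = 97.60° ✗; |DU| = 20.50 ✓.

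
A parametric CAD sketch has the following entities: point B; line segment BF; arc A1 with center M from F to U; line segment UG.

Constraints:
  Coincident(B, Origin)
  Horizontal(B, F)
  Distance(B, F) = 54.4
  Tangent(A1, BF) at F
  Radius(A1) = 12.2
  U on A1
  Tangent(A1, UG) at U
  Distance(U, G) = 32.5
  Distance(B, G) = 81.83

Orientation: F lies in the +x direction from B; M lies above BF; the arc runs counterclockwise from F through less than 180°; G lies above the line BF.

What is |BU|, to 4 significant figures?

67.49

Checks: |MU| = 12.20 ✓; ∠(MU, UG) = 90.00° ✓; |UG| = 32.50 ✓; |BG| = 81.83 ✓.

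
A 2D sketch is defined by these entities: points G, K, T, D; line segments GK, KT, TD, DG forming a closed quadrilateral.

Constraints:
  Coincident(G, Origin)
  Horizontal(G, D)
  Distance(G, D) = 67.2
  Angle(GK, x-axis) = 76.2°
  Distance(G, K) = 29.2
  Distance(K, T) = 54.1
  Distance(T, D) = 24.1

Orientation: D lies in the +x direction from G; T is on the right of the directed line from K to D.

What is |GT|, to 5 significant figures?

46.294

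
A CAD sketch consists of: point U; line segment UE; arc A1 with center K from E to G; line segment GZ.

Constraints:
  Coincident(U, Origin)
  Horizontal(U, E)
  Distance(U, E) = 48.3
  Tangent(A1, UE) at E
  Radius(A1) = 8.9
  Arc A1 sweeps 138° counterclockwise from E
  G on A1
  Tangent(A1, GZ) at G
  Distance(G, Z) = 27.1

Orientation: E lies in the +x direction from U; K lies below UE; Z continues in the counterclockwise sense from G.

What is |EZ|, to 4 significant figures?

36.51

U is at the origin; U and E share the same y with |UE| = 48.3 and E on the +x side, so E = (48.30, 0.000). A1 meets UE tangentially, so KE is at right angles to UE, so K = E + (0, -8.9) = (48.30, -8.900). On A1, E sits at bearing 90° from K; a 138° counterclockwise sweep puts G at bearing 228°, so G = K + 8.9·(cos 228°, sin 228°) = (42.34, -15.51). Tangency of A1 to GZ means the radius KG is perpendicular to GZ, so GZ runs along (−sin 228°, cos 228°); with |GZ| = 27.1, Z = (62.48, -33.65). Then |EZ| = |Z − E| = 36.51.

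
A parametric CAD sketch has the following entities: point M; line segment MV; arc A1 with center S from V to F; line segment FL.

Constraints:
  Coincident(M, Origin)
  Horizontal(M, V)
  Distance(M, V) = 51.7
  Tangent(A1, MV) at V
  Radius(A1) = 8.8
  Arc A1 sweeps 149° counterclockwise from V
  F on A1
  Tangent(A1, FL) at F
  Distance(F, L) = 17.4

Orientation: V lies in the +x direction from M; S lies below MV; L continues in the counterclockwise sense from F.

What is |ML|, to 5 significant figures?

67.041

M is at the origin; M and V share the same y with |MV| = 51.7 and V on the +x side, so V = (51.700, 0.0000). A1 meets MV tangentially, so SV is at right angles to MV, so S = V + (0, -8.8) = (51.700, -8.8000). On A1, V sits at bearing 90° from S; a 149° counterclockwise sweep puts F at bearing 239°, so F = S + 8.8·(cos 239°, sin 239°) = (47.168, -16.343). The tangent condition forces SF to be normal to FL, so FL runs along (−sin 239°, cos 239°); with |FL| = 17.4, L = (62.082, -25.305). Then |ML| = |L − M| = 67.041.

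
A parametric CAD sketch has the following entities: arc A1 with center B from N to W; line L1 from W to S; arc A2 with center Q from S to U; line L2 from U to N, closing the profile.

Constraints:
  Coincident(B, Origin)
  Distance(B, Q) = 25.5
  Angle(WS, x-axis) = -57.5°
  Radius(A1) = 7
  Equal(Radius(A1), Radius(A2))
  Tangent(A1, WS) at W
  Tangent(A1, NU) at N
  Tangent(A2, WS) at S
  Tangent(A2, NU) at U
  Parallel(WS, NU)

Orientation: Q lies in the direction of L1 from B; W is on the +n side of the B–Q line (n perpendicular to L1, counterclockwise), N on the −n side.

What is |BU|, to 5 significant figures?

26.443

Tangency of A1 to both parallel lines with radius 7.0 puts W and N at B ± 7.0·n: W = (5.9037, 3.7611), N = (-5.9037, -3.7611). Equal radii place S and U the same way about Q: S = Q + 7.0·n = (19.605, -17.745), U = Q − 7.0·n = (7.7974, -25.268). Then |BU| = |U − B| = 26.443.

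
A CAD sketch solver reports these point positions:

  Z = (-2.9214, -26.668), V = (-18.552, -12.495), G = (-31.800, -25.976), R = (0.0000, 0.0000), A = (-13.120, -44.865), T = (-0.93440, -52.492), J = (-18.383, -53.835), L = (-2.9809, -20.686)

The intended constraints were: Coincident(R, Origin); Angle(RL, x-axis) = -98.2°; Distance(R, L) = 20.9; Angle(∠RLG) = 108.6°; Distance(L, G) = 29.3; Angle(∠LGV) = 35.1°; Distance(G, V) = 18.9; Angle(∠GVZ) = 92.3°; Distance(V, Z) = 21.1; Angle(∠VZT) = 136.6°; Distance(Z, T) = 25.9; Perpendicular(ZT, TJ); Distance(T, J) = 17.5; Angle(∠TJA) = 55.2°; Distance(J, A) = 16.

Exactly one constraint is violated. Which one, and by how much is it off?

Distance(J, A) = 16 — off by 5.60.

R = (0.00, 0.00) ✓; RL at -98.20° ✓; |RL| = 20.90 ✓; ∠RLG = 108.6° ✓; |LG| = 29.30 ✓; ∠LGV = 35.10° ✓; |GV| = 18.90 ✓; ∠GVZ = 92.30° ✓; |VZ| = 21.10 ✓; ∠VZT = 136.6° ✓; |ZT| = 25.90 ✓; ∠(ZT, TJ) = 90.00° ✓; |TJ| = 17.50 ✓; ∠TJA = 55.20° ✓; |JA| = 10.40 ✗.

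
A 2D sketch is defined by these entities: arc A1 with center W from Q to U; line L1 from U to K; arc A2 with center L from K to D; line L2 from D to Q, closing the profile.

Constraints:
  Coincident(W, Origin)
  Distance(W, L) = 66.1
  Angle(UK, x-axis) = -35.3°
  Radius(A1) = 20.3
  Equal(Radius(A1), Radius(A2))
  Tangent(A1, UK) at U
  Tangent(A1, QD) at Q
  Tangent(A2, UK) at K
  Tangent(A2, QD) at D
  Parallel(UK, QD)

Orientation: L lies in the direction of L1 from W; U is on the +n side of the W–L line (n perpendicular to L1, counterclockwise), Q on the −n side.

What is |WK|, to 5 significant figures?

69.147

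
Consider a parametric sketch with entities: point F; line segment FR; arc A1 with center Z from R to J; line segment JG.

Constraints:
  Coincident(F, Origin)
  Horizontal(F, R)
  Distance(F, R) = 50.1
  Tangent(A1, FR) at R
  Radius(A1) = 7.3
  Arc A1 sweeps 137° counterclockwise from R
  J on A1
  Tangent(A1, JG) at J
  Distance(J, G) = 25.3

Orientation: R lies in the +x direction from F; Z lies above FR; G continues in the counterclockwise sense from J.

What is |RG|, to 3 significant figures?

32.8

F is at the origin; FR is horizontal with |FR| = 50.1 and R on the +x side, so R = (50.1, 0.00). Tangency of A1 to FR means the radius ZR is perpendicular to FR, so Z = R + (0, 7.3) = (50.1, 7.30). On A1, R sits at bearing -90° from Z; a 137° counterclockwise sweep puts J at bearing 47°, so J = Z + 7.3·(cos 47°, sin 47°) = (55.1, 12.6). A1 meets JG tangentially, so ZJ is at right angles to JG, so JG runs along (−sin 47°, cos 47°); with |JG| = 25.3, G = (36.6, 29.9). Then |RG| = |G − R| = 32.8.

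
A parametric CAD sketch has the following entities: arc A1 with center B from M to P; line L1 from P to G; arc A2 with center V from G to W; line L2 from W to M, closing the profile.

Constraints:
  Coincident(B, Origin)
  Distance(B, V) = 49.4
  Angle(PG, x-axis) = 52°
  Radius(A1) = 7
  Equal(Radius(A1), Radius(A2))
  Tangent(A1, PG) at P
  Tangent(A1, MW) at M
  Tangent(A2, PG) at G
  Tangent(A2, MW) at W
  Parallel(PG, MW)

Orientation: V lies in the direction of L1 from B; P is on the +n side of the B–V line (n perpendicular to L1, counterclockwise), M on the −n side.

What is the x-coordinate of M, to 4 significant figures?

5.516

The slot axis is L1's direction at 52.0°, so u = (cos 52.0°, sin 52.0°) = (0.6157, 0.7880) and n = (−sin 52.0°, cos 52.0°) = (-0.7880, 0.6157). B is at the origin and V lies 49.4 along u from B, so V = 49.4·u = (30.41, 38.93). Tangency of A1 to both parallel lines with radius 7.0 puts P and M at B ± 7.0·n: P = (-5.516, 4.310), M = (5.516, -4.310). So M.x = 5.516.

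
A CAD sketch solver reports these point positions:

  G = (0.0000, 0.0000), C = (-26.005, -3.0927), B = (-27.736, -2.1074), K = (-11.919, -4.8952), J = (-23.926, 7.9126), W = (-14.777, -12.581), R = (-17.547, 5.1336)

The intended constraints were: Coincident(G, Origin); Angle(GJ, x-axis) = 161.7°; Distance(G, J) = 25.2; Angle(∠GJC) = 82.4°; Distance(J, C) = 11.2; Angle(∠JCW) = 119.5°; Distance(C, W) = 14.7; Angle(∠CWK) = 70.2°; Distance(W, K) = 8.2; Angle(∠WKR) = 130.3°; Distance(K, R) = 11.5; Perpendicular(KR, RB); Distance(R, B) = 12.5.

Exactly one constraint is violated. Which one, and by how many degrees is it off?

Perpendicular(KR, RB) — off by 6.10°.

G = (0.00, 0.00) ✓; GJ at 161.7° ✓; |GJ| = 25.20 ✓; ∠GJC = 82.40° ✓; |JC| = 11.20 ✓; ∠JCW = 119.5° ✓; |CW| = 14.70 ✓; ∠CWK = 70.20° ✓; |WK| = 8.200 ✓; ∠WKR = 130.3° ✓; |KR| = 11.50 ✓; ∠(KR, RB) = 96.10° ✗; |RB| = 12.50 ✓.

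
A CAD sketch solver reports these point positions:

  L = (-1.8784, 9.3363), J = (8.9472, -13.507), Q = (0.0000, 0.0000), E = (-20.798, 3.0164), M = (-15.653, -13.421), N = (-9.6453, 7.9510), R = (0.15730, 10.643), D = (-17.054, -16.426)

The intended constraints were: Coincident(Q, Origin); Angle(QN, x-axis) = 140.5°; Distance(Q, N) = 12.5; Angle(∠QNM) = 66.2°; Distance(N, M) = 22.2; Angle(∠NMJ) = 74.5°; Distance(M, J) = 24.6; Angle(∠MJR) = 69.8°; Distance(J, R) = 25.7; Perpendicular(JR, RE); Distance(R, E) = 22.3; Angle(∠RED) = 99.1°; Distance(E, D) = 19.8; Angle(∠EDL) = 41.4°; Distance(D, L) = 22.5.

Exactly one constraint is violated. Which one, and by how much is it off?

Distance(D, L) = 22.5 — off by 7.40.

Q = (0.00, 0.00) ✓; QN at 140.5° ✓; |QN| = 12.50 ✓; ∠QNM = 66.20° ✓; |NM| = 22.20 ✓; ∠NMJ = 74.50° ✓; |MJ| = 24.60 ✓; ∠MJR = 69.80° ✓; |JR| = 25.70 ✓; ∠(JR, RE) = 90.00° ✓; |RE| = 22.30 ✓; ∠RED = 99.10° ✓; |ED| = 19.80 ✓; ∠EDL = 41.40° ✓; |DL| = 29.90 ✗.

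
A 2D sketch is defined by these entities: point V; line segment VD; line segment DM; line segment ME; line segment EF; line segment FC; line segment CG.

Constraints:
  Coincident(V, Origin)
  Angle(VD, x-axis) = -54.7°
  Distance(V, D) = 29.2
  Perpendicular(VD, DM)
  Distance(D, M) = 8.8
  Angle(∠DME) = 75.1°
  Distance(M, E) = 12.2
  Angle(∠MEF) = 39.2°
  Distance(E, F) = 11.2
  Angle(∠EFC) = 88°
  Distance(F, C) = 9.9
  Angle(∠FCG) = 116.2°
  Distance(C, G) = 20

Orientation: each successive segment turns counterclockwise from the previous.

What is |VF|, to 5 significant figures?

27.638

V is at the origin; VD runs at -54.7° with length 29.2, so D = (16.873, -23.831). VD is perpendicular to DM, so DM runs at 35.300°; with |DM| = 8.8, M = (24.055, -18.746). ∠DME = 75.1° gives ME at 140.20° from the x-axis; with |ME| = 12.2, E = (14.682, -10.937). ∠MEF = 39.2° gives EF at -79.000° from the x-axis; with |EF| = 11.2, F = (16.819, -21.931). Then |VF| = |F − V| = 27.638.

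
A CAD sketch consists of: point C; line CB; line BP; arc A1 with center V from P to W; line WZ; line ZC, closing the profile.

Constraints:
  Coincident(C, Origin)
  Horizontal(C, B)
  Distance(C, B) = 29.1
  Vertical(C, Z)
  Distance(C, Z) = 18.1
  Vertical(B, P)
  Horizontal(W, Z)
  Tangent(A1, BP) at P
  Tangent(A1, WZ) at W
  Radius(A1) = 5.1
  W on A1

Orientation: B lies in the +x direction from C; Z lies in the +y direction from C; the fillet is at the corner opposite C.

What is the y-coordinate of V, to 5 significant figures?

13.000

C is at the origin; C and B share the same y with |CB| = 29.1 and B on the +x side, so B = (29.100, 0.0000). C and Z share the same x with |CZ| = 18.1 and Z on the +y side, so Z = (0.0000, 18.100). The virtual corner opposite C is at (29.100, 18.100). A1 meets BP tangentially, so VP is at right angles to BP and tangency of A1 to WZ means the radius VW is perpendicular to WZ, with radius 5.1, so the center V sits 5.1 in from both sides at V = (24.000, 13.000). So V.y = 13.000.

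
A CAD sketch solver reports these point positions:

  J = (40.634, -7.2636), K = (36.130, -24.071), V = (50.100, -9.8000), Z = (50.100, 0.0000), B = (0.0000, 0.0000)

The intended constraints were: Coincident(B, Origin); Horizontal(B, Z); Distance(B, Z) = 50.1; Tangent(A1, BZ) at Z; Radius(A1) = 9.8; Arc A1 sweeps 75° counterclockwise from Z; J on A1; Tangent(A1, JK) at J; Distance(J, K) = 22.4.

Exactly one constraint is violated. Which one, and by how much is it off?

Distance(J, K) = 22.4 — off by 5.00.

B = (0.00, 0.00) ✓; B.y = 0.00, Z.y = 0.00 ✓; |BZ| = 50.10 ✓; ∠(VZ, ZB) = 90.00° ✓; |VZ| = 9.800 ✓; bearing(V→J) − bearing(V→Z) = 75.00° ✓; |VJ| = 9.800 ✓; ∠(VJ, JK) = 90.00° ✓; |JK| = 17.40 ✗.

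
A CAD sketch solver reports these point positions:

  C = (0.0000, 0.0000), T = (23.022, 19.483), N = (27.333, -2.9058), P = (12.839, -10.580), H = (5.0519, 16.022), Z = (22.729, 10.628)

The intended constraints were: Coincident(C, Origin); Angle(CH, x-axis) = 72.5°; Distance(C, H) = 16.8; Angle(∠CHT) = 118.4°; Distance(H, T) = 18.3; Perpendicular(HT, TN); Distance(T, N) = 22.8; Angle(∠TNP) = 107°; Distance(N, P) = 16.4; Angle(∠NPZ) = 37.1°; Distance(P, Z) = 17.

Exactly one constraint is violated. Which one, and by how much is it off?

Distance(P, Z) = 17 — off by 6.40.

C = (0.00, 0.00) ✓; CH at 72.50° ✓; |CH| = 16.80 ✓; ∠CHT = 118.4° ✓; |HT| = 18.30 ✓; ∠(HT, TN) = 90.00° ✓; |TN| = 22.80 ✓; ∠TNP = 107.0° ✓; |NP| = 16.40 ✓; ∠NPZ = 37.10° ✓; |PZ| = 23.40 ✗.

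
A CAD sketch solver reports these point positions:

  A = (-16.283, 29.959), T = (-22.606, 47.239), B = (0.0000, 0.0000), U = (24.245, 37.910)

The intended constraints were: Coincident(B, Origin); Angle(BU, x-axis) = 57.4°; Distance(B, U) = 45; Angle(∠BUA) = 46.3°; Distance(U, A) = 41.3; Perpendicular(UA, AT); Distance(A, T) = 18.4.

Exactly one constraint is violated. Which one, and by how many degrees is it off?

Perpendicular(UA, AT) — off by 9.00°.

B = (0.00, 0.00) ✓; BU at 57.40° ✓; |BU| = 45.00 ✓; ∠BUA = 46.30° ✓; |UA| = 41.30 ✓; ∠(UA, AT) = 81.00° ✗; |AT| = 18.40 ✓.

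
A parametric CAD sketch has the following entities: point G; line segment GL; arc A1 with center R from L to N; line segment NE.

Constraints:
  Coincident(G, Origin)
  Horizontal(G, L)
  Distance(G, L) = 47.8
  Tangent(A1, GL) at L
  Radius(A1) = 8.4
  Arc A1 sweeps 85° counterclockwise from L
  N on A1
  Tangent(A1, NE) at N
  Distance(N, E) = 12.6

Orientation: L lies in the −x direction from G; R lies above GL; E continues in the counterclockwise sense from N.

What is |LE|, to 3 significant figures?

22.3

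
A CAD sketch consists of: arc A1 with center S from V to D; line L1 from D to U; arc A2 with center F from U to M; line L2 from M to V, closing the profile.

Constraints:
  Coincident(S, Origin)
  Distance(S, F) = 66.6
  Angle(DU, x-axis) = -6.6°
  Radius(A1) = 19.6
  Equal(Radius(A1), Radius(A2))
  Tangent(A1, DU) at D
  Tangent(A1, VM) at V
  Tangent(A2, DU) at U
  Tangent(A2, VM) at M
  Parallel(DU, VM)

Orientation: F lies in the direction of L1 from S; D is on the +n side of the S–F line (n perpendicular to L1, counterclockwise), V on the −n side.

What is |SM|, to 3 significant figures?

69.4

The slot axis is L1's direction at -6.6°, so u = (cos -6.6°, sin -6.6°) = (0.993, -0.115) and n = (−sin -6.6°, cos -6.6°) = (0.115, 0.993). S is at the origin and F lies 66.6 along u from S, so F = 66.6·u = (66.2, -7.65). Tangency of A1 to both parallel lines with radius 19.6 puts D and V at S ± 19.6·n: D = (2.25, 19.5), V = (-2.25, -19.5). Equal radii place U and M the same way about F: U = F + 19.6·n = (68.4, 11.8), M = F − 19.6·n = (63.9, -27.1). Then |SM| = |M − S| = 69.4.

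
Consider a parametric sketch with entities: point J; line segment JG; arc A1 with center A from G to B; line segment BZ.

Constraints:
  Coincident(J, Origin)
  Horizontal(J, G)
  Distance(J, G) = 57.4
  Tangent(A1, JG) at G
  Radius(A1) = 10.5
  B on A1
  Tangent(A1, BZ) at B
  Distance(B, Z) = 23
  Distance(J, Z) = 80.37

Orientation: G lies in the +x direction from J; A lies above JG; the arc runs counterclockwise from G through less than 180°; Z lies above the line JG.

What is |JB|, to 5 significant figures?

67.618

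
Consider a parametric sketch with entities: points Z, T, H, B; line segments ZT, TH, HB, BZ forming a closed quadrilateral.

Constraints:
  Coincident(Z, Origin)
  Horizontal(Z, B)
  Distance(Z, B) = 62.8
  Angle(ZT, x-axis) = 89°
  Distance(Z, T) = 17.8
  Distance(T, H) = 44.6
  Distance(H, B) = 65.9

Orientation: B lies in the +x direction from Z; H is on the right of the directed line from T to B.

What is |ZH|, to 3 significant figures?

26.9

Z is at the origin; Z and B share the same y with |ZB| = 62.8 and B in +x, so B = (62.8, 0). ZT runs at 89.0° with |ZT| = 17.8, so T = (0.311, 17.8). H is determined by |TH| = 44.6 and |HB| = 65.9 together: it lies at the intersection of circle(T, 44.6) and circle(B, 65.9). With |TB| = 65.0, the foot of the radical line on TB is 14.4 from T and the perpendicular offset is √(44.6² − 14.4²) = 42.2. Taking the right-of-TB solution: H = (2.57, -26.7).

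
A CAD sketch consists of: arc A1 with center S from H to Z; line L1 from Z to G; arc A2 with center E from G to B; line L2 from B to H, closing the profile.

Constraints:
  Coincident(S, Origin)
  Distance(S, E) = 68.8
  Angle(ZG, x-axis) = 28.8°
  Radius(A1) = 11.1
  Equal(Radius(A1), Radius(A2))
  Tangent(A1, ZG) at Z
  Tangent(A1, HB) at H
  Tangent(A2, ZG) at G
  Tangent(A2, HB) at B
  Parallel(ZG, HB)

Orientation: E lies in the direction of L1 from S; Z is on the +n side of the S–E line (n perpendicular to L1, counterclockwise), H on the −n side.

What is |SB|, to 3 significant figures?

69.7

Tangency of A1 to both parallel lines with radius 11.1 puts Z and H at S ± 11.1·n: Z = (-5.35, 9.73), H = (5.35, -9.73). Equal radii place G and B the same way about E: G = E + 11.1·n = (54.9, 42.9), B = E − 11.1·n = (65.6, 23.4). Then |SB| = |B − S| = 69.7.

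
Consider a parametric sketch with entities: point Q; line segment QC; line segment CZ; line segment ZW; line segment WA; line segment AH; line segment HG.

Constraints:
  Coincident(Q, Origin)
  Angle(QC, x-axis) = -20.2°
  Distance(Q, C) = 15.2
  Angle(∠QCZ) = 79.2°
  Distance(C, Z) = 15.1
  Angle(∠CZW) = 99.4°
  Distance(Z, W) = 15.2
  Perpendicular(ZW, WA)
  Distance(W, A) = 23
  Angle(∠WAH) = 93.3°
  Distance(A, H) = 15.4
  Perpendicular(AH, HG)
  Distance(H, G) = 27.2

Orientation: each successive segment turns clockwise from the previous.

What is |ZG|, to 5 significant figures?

3.7028

∠WAH = 93.3° gives AH at -18.300° from the x-axis; with |AH| = 15.4, H = (15.443, 3.9531). The perpendicularity gives HG at right angles to AH, so HG runs at -108.30°; with |HG| = 27.2, G = (6.9028, -21.871). Then |ZG| = |G − Z| = 3.7028.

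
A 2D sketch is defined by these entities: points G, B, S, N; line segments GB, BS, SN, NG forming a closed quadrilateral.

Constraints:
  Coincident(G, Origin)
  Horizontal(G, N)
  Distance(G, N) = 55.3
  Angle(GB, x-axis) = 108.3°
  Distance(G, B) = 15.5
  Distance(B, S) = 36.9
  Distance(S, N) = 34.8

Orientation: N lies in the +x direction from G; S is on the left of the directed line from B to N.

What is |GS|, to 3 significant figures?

39.3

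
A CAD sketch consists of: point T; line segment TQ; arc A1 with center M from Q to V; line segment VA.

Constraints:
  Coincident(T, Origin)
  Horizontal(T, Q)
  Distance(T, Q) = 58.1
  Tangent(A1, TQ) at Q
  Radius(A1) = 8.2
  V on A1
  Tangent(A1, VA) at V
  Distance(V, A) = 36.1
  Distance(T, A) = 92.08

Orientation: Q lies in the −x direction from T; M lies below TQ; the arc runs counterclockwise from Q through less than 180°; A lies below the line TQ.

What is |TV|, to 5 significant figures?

64.758

Checks: ∠(MQ, QT) = 90.00° ✓; |MQ| = 8.200 ✓; |MV| = 8.200 ✓; ∠(MV, VA) = 90.00° ✓; |VA| = 36.10 ✓; |TA| = 92.08 ✓.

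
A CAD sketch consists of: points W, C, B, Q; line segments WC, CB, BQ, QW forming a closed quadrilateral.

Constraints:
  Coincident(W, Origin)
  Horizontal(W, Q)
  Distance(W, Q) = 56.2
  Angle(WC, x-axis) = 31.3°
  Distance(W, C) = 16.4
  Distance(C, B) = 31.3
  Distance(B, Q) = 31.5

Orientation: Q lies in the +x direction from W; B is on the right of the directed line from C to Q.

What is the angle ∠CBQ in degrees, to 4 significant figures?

86.52°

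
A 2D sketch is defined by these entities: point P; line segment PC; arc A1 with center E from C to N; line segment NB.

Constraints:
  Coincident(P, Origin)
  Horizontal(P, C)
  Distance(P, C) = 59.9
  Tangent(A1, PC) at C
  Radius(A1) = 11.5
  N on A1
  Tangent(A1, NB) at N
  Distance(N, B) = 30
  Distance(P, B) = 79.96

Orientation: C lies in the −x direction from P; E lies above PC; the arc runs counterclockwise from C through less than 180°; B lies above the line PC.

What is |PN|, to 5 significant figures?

53.602

Checks: |EN| = 11.50 ✓; ∠(EN, NB) = 90.00° ✓; |NB| = 30.00 ✓; |PB| = 79.96 ✓.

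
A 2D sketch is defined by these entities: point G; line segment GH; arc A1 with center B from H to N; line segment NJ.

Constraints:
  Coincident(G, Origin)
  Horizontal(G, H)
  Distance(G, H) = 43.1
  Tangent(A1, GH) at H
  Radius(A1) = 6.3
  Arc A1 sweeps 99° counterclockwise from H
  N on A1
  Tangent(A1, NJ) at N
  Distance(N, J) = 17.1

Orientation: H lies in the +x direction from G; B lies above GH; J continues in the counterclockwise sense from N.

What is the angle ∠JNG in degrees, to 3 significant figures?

89.4°

G is at the origin; GH is horizontal with |GH| = 43.1 and H on the +x side, so H = (43.1, 0.00). A1 meets GH tangentially, so BH is at right angles to GH, so B = H + (0, 6.3) = (43.1, 6.30). On A1, H sits at bearing -90° from B; a 99° counterclockwise sweep puts N at bearing 9°, so N = B + 6.3·(cos 9°, sin 9°) = (49.3, 7.29). A1 meets NJ tangentially, so BN is at right angles to NJ, so NJ runs along (−sin 9°, cos 9°); with |NJ| = 17.1, J = (46.6, 24.2). Then cos ∠JNG = NJ·NG / (|NJ||NG|), giving 89.4°.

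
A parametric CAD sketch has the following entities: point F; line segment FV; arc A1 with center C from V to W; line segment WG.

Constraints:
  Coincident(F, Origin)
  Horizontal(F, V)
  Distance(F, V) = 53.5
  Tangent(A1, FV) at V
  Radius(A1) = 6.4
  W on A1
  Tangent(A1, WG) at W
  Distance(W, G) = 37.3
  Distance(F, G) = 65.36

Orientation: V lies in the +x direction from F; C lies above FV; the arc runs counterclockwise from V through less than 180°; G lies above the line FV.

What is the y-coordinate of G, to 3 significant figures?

43.9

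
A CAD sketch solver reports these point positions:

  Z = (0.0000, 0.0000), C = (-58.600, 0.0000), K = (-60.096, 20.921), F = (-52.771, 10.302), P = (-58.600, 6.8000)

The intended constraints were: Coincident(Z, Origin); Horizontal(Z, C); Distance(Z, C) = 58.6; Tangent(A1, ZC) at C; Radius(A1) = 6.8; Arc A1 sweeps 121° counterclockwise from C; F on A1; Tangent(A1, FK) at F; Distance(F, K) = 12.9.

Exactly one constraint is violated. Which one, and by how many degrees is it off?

Tangent(A1, FK) at F — off by 3.60°.

Z = (0.00, 0.00) ✓; Z.y = 0.00, C.y = 0.00 ✓; |ZC| = 58.60 ✓; ∠(PC, CZ) = 90.00° ✓; |PC| = 6.800 ✓; bearing(P→F) − bearing(P→C) = 121.0° ✓; |PF| = 6.800 ✓; ∠(PF, FK) = 86.40° ✗; |FK| = 12.90 ✓.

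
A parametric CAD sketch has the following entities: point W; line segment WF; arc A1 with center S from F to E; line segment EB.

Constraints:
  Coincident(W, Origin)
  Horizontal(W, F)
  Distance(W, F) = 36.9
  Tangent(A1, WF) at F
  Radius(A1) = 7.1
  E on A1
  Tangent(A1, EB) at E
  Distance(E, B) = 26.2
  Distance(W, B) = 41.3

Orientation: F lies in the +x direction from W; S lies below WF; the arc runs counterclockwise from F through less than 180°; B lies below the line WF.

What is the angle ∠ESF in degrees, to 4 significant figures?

81.72°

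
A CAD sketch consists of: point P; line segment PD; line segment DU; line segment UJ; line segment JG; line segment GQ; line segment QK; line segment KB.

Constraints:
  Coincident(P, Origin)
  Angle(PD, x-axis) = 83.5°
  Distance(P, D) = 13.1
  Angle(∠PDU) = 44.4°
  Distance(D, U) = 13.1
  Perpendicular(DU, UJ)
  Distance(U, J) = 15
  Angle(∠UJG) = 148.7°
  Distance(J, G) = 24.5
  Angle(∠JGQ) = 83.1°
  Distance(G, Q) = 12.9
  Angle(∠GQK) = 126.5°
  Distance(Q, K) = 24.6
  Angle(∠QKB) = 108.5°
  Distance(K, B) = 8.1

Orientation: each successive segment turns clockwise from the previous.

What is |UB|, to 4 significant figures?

14.42

P is at the origin; PD runs at 83.5° with length 13.1, so D = (1.483, 13.02). ∠PDU = 44.4° gives DU at -52.10° from the x-axis; with |DU| = 13.1, U = (9.530, 2.679). DU is perpendicular to UJ, so UJ runs at -142.1°; with |UJ| = 15.0, J = (-2.306, -6.535). ∠UJG = 148.7° gives JG at -173.4° from the x-axis; with |JG| = 24.5, G = (-26.64, -9.351). ∠JGQ = 83.1° gives GQ at 89.70° from the x-axis; with |GQ| = 12.9, Q = (-26.58, 3.548). ∠GQK = 126.5° gives QK at 36.20° from the x-axis; with |QK| = 24.6, K = (-6.725, 18.08). ∠QKB = 108.5° gives KB at -35.30° from the x-axis; with |KB| = 8.1, B = (-0.1143, 13.40). Then |UB| = |B − U| = 14.42.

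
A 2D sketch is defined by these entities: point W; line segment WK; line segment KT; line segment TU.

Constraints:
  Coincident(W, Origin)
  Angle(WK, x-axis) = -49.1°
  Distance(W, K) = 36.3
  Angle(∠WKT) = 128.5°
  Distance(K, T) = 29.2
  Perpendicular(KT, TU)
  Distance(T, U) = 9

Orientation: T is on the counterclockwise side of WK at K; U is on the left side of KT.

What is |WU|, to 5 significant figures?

55.314

W is at the origin; WK runs at -49.1° with length 36.3, so K = 36.3·(cos -49.1°, sin -49.1°) = (23.767, -27.437). ∠WKT = 128.5°, so KT runs at -49.1° + (180° − 128.5°) = 2.4000° from the x-axis; with |KT| = 29.2, T = K + 29.2·(cos 2.4000°, sin 2.4000°) = (52.941, -26.215). KT ⟂ TU; with |TU| = 9.0 on the left of KT, U = T + 9.0·(-0.041876, 0.99912) = (52.565, -17.223). Then |WU| = |U − W| = 55.314.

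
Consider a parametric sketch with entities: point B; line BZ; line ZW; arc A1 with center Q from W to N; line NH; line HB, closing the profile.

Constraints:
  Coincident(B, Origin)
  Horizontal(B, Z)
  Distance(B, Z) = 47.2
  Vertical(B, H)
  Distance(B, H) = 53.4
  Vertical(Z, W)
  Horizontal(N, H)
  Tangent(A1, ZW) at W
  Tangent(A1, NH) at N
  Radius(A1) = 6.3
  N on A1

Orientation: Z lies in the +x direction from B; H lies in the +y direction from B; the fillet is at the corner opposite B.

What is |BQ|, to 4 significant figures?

62.38

B is at the origin; BZ is horizontal with |BZ| = 47.2 and Z on the +x side, so Z = (47.20, 0.000). B and H share the same x with |BH| = 53.4 and H on the +y side, so H = (0.000, 53.40). The virtual corner opposite B is at (47.20, 53.40). Tangency of A1 to ZW means the radius QW is perpendicular to ZW and the tangent condition forces QN to be normal to NH, with radius 6.3, so the center Q sits 6.3 in from both sides at Q = (40.90, 47.10). Then |BQ| = |Q − B| = 62.38.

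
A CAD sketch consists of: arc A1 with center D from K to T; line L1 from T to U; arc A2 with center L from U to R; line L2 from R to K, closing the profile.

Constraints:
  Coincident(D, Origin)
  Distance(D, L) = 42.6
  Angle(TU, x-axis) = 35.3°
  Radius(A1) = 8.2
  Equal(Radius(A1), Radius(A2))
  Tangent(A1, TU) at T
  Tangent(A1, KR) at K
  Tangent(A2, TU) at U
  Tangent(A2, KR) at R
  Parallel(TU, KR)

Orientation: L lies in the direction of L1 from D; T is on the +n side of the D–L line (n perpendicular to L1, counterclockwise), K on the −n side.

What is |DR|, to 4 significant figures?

43.38

Tangency of A1 to both parallel lines with radius 8.2 puts T and K at D ± 8.2·n: T = (-4.738, 6.692), K = (4.738, -6.692). Equal radii place U and R the same way about L: U = L + 8.2·n = (30.03, 31.31), R = L − 8.2·n = (39.51, 17.92). Then |DR| = |R − D| = 43.38.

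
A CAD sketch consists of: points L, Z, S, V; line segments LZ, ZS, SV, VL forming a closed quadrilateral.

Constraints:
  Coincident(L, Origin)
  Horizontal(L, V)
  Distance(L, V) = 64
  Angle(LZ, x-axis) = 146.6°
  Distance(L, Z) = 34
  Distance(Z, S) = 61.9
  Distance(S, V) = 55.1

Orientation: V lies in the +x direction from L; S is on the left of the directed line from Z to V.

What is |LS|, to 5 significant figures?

51.257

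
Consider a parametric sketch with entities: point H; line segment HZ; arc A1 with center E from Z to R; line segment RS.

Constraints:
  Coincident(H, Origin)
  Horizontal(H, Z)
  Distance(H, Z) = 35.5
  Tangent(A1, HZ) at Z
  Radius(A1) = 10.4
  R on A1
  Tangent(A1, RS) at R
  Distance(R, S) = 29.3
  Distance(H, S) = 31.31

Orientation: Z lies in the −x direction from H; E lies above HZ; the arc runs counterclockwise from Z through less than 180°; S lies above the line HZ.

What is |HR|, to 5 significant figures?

27.184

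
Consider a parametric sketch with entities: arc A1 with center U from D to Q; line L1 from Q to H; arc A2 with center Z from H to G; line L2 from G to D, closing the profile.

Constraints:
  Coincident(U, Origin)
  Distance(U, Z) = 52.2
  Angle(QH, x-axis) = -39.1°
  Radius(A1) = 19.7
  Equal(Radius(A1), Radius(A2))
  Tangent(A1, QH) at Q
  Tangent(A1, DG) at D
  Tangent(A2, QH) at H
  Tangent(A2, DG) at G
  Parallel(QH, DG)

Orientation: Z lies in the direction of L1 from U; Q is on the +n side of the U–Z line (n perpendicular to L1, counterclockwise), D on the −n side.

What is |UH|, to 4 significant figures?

55.79

The slot axis is L1's direction at -39.1°, so u = (cos -39.1°, sin -39.1°) = (0.7760, -0.6307) and n = (−sin -39.1°, cos -39.1°) = (0.6307, 0.7760). U is at the origin and Z lies 52.2 along u from U, so Z = 52.2·u = (40.51, -32.92). Tangency of A1 to both parallel lines with radius 19.7 puts Q and D at U ± 19.7·n: Q = (12.42, 15.29), D = (-12.42, -15.29). Equal radii place H and G the same way about Z: H = Z + 19.7·n = (52.93, -17.63), G = Z − 19.7·n = (28.09, -48.21). Then |UH| = |H − U| = 55.79.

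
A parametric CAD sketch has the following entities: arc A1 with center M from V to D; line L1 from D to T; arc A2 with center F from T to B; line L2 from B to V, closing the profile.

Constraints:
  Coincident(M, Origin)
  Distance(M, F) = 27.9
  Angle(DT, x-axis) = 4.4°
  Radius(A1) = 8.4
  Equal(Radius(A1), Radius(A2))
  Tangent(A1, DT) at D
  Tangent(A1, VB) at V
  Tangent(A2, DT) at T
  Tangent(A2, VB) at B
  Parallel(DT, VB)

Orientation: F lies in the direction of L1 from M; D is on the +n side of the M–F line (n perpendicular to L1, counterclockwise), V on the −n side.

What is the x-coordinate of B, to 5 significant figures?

28.462

Tangency of A1 to both parallel lines with radius 8.4 puts D and V at M ± 8.4·n: D = (-0.64444, 8.3752), V = (0.64444, -8.3752). Equal radii place T and B the same way about F: T = F + 8.4·n = (27.173, 10.516), B = F − 8.4·n = (28.462, -6.2348). So B.x = 28.462.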